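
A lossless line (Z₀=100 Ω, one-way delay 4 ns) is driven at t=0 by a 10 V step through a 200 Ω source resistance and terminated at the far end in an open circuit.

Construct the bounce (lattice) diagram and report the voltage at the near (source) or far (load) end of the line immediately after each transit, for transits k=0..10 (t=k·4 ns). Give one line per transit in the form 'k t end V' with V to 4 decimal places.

Γ_L=1.000000, Γ_S=0.333333; launch V₁=10·100/300=3.333333
k=0 src: V=3.3333
k=1 load: inc=3.333333, refl=3.333333·1.000000=3.3333; V=0.000000+3.333333+3.333333=6.6667
k=2 src: inc=3.333333, refl=3.333333·0.333333=1.1111; V=3.333333+3.333333+1.111111=7.7778
k=3 load: inc=1.111111, refl=1.111111·1.000000=1.1111; V=6.666667+1.111111+1.111111=8.8889
k=4 src: inc=1.111111, refl=1.111111·0.333333=0.3704; V=7.777778+1.111111+0.370370=9.2593
k=5 load: inc=0.370370, refl=0.370370·1.000000=0.3704; V=8.888889+0.370370+0.370370=9.6296
k=6 src: inc=0.370370, refl=0.370370·0.333333=0.1235; V=9.259259+0.370370+0.123457=9.7531
k=7 load: inc=0.123457, refl=0.123457·1.000000=0.1235; V=9.629630+0.123457+0.123457=9.8765
k=8 src: inc=0.123457, refl=0.123457·0.333333=0.0412; V=9.753086+0.123457+0.041152=9.9177
k=9 load: inc=0.041152, refl=0.041152·1.000000=0.0412; V=9.876543+0.041152+0.041152=9.9588
k=10 src: inc=0.041152, refl=0.041152·0.333333=0.0137; V=9.917695+0.041152+0.013717=9.9726

0 0 source 3.3333
1 4 load 6.6667
2 8 source 7.7778
3 12 load 8.8889
4 16 source 9.2593
5 20 load 9.6296
6 24 source 9.7531
7 28 load 9.8765
8 32 source 9.9177
9 36 load 9.9588
10 40 source 9.9726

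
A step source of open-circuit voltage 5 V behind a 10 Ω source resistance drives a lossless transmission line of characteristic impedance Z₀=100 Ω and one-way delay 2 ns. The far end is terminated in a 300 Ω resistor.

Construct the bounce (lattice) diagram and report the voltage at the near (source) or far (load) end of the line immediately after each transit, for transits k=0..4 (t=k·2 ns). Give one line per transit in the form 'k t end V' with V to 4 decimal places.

0 0 source 4.5455
1 2 load 6.8182
2 4 source 4.9587
3 6 load 4.0289
4 8 source 4.7896

Γ_L=0.500000, Γ_S=-0.818182; launch V₁=5·100/110=4.545455
k=0 src: V=4.5455
k=1 load: inc=4.545455, refl=4.545455·0.500000=2.2727; V=0.000000+4.545455+2.272727=6.8182
k=2 src: inc=2.272727, refl=2.272727·-0.818182=-1.8595; V=4.545455+2.272727+-1.859504=4.9587
k=3 load: inc=-1.859504, refl=-1.859504·0.500000=-0.9298; V=6.818182+-1.859504+-0.929752=4.0289
k=4 src: inc=-0.929752, refl=-0.929752·-0.818182=0.7607; V=4.958678+-0.929752+0.760706=4.7896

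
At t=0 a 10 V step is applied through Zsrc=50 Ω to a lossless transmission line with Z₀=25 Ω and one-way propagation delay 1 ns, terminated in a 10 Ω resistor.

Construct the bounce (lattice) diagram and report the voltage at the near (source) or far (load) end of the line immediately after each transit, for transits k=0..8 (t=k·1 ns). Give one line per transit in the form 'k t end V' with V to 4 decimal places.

0 0 source 3.3333
1 1 load 1.9048
2 2 source 1.4286
3 3 load 1.6327
4 4 source 1.7007
5 5 load 1.6715
6 6 source 1.6618
7 7 load 1.6660
8 8 source 1.6674

Γ_L=-0.428571, Γ_S=0.333333; launch V₁=10·25/75=3.333333
k=0 src: V=3.3333
k=1 load: inc=3.333333, refl=3.333333·-0.428571=-1.4286; V=0.000000+3.333333+-1.428571=1.9048
k=2 src: inc=-1.428571, refl=-1.428571·0.333333=-0.4762; V=3.333333+-1.428571+-0.476190=1.4286
k=3 load: inc=-0.476190, refl=-0.476190·-0.428571=0.2041; V=1.904762+-0.476190+0.204082=1.6327
k=4 src: inc=0.204082, refl=0.204082·0.333333=0.0680; V=1.428571+0.204082+0.068027=1.7007
k=5 load: inc=0.068027, refl=0.068027·-0.428571=-0.0292; V=1.632653+0.068027+-0.029155=1.6715
k=6 src: inc=-0.029155, refl=-0.029155·0.333333=-0.0097; V=1.700680+-0.029155+-0.009718=1.6618
k=7 load: inc=-0.009718, refl=-0.009718·-0.428571=0.0042; V=1.671526+-0.009718+0.004165=1.6660
k=8 src: inc=0.004165, refl=0.004165·0.333333=0.0014; V=1.661808+0.004165+0.001388=1.6674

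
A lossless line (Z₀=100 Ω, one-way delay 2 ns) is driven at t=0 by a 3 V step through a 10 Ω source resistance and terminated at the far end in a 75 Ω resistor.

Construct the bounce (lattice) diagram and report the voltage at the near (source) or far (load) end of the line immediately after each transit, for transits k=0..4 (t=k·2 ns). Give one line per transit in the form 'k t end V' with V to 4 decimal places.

0 0 source 2.7273
1 2 load 2.3377
2 4 source 2.6564
3 6 load 2.6109
4 8 source 2.6482

Γ_L=-0.142857, Γ_S=-0.818182; launch V₁=3·100/110=2.727273
k=0 src: V=2.7273
k=1 load: inc=2.727273, refl=2.727273·-0.142857=-0.3896; V=0.000000+2.727273+-0.389610=2.3377
k=2 src: inc=-0.389610, refl=-0.389610·-0.818182=0.3188; V=2.727273+-0.389610+0.318772=2.6564
k=3 load: inc=0.318772, refl=0.318772·-0.142857=-0.0455; V=2.337662+0.318772+-0.045539=2.6109
k=4 src: inc=-0.045539, refl=-0.045539·-0.818182=0.0373; V=2.656434+-0.045539+0.037259=2.6482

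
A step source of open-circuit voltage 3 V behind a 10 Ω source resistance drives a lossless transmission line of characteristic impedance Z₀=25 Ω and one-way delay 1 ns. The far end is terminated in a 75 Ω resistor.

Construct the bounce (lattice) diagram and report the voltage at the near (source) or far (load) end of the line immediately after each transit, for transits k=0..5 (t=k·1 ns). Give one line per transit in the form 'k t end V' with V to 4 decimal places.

0 0 source 2.1429
1 1 load 3.2143
2 2 source 2.7551
3 3 load 2.5255
4 4 source 2.6239
5 5 load 2.6731

Γ_L=0.500000, Γ_S=-0.428571; launch V₁=3·25/35=2.142857
k=0 src: V=2.1429
k=1 load: inc=2.142857, refl=2.142857·0.500000=1.0714; V=0.000000+2.142857+1.071429=3.2143
k=2 src: inc=1.071429, refl=1.071429·-0.428571=-0.4592; V=2.142857+1.071429+-0.459184=2.7551
k=3 load: inc=-0.459184, refl=-0.459184·0.500000=-0.2296; V=3.214286+-0.459184+-0.229592=2.5255
k=4 src: inc=-0.229592, refl=-0.229592·-0.428571=0.0984; V=2.755102+-0.229592+0.098397=2.6239
k=5 load: inc=0.098397, refl=0.098397·0.500000=0.0492; V=2.525510+0.098397+0.049198=2.6731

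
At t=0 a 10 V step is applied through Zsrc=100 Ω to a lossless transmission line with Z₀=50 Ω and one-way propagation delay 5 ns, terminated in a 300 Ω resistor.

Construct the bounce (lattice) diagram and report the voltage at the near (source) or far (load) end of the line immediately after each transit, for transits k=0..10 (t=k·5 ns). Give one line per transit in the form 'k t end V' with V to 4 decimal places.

0 0 source 3.3333
1 5 load 5.7143
2 10 source 6.5079
3 15 load 7.0748
4 20 source 7.2638
5 25 load 7.3988
6 30 source 7.4438
7 35 load 7.4759
8 40 source 7.4866
9 45 load 7.4943
10 50 source 7.4968

Γ_L=0.714286, Γ_S=0.333333; launch V₁=10·50/150=3.333333
k=0 src: V=3.3333
k=1 load: inc=3.333333, refl=3.333333·0.714286=2.3810; V=0.000000+3.333333+2.380952=5.7143
k=2 src: inc=2.380952, refl=2.380952·0.333333=0.7937; V=3.333333+2.380952+0.793651=6.5079
k=3 load: inc=0.793651, refl=0.793651·0.714286=0.5669; V=5.714286+0.793651+0.566893=7.0748
k=4 src: inc=0.566893, refl=0.566893·0.333333=0.1890; V=6.507937+0.566893+0.188964=7.2638
k=5 load: inc=0.188964, refl=0.188964·0.714286=0.1350; V=7.074830+0.188964+0.134975=7.3988
k=6 src: inc=0.134975, refl=0.134975·0.333333=0.0450; V=7.263794+0.134975+0.044992=7.4438
k=7 load: inc=0.044992, refl=0.044992·0.714286=0.0321; V=7.398769+0.044992+0.032137=7.4759
k=8 src: inc=0.032137, refl=0.032137·0.333333=0.0107; V=7.443761+0.032137+0.010712=7.4866
k=9 load: inc=0.010712, refl=0.010712·0.714286=0.0077; V=7.475897+0.010712+0.007652=7.4943
k=10 src: inc=0.007652, refl=0.007652·0.333333=0.0026; V=7.486610+0.007652+0.002551=7.4968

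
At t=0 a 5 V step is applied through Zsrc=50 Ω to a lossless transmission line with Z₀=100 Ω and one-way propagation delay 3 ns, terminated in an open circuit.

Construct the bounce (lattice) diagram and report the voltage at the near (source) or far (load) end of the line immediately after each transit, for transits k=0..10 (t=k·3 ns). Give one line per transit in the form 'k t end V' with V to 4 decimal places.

0 0 source 3.3333
1 3 load 6.6667
2 6 source 5.5556
3 9 load 4.4444
4 12 source 4.8148
5 15 load 5.1852
6 18 source 5.0617
7 21 load 4.9383
8 24 source 4.9794
9 27 load 5.0206
10 30 source 5.0069

Γ_L=1.000000, Γ_S=-0.333333; launch V₁=5·100/150=3.333333
k=0 src: V=3.3333
k=1 load: inc=3.333333, refl=3.333333·1.000000=3.3333; V=0.000000+3.333333+3.333333=6.6667
k=2 src: inc=3.333333, refl=3.333333·-0.333333=-1.1111; V=3.333333+3.333333+-1.111111=5.5556
k=3 load: inc=-1.111111, refl=-1.111111·1.000000=-1.1111; V=6.666667+-1.111111+-1.111111=4.4444
k=4 src: inc=-1.111111, refl=-1.111111·-0.333333=0.3704; V=5.555556+-1.111111+0.370370=4.8148
k=5 load: inc=0.370370, refl=0.370370·1.000000=0.3704; V=4.444444+0.370370+0.370370=5.1852
k=6 src: inc=0.370370, refl=0.370370·-0.333333=-0.1235; V=4.814815+0.370370+-0.123457=5.0617
k=7 load: inc=-0.123457, refl=-0.123457·1.000000=-0.1235; V=5.185185+-0.123457+-0.123457=4.9383
k=8 src: inc=-0.123457, refl=-0.123457·-0.333333=0.0412; V=5.061728+-0.123457+0.041152=4.9794
k=9 load: inc=0.041152, refl=0.041152·1.000000=0.0412; V=4.938272+0.041152+0.041152=5.0206
k=10 src: inc=0.041152, refl=0.041152·-0.333333=-0.0137; V=4.979424+0.041152+-0.013717=5.0069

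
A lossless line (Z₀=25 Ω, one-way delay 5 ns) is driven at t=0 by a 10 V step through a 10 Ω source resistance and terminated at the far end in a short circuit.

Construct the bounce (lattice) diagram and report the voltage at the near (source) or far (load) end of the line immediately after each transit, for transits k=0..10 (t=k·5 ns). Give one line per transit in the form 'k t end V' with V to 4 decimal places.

0 0 source 7.1429
1 5 load 0.0000
2 10 source 3.0612
3 15 load 0.0000
4 20 source 1.3120
5 25 load 0.0000
6 30 source 0.5623
7 35 load 0.0000
8 40 source 0.2410
9 45 load 0.0000
10 50 source 0.1033

Γ_L=-1.000000, Γ_S=-0.428571; launch V₁=10·25/35=7.142857
k=0 src: V=7.1429
k=1 load: inc=7.142857, refl=7.142857·-1.000000=-7.1429; V=0.000000+7.142857+-7.142857=0.0000
k=2 src: inc=-7.142857, refl=-7.142857·-0.428571=3.0612; V=7.142857+-7.142857+3.061224=3.0612
k=3 load: inc=3.061224, refl=3.061224·-1.000000=-3.0612; V=0.000000+3.061224+-3.061224=0.0000
k=4 src: inc=-3.061224, refl=-3.061224·-0.428571=1.3120; V=3.061224+-3.061224+1.311953=1.3120
k=5 load: inc=1.311953, refl=1.311953·-1.000000=-1.3120; V=0.000000+1.311953+-1.311953=0.0000
k=6 src: inc=-1.311953, refl=-1.311953·-0.428571=0.5623; V=1.311953+-1.311953+0.562266=0.5623
k=7 load: inc=0.562266, refl=0.562266·-1.000000=-0.5623; V=0.000000+0.562266+-0.562266=0.0000
k=8 src: inc=-0.562266, refl=-0.562266·-0.428571=0.2410; V=0.562266+-0.562266+0.240971=0.2410
k=9 load: inc=0.240971, refl=0.240971·-1.000000=-0.2410; V=0.000000+0.240971+-0.240971=0.0000
k=10 src: inc=-0.240971, refl=-0.240971·-0.428571=0.1033; V=0.240971+-0.240971+0.103273=0.1033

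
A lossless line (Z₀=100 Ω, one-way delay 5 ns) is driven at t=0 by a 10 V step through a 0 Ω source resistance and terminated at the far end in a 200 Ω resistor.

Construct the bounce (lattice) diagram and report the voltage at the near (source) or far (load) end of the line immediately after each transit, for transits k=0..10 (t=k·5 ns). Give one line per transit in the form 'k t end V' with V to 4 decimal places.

Γ_L=0.333333, Γ_S=-1.000000; launch V₁=10·100/100=10.000000
k=0 src: V=10.0000
k=1 load: inc=10.000000, refl=10.000000·0.333333=3.3333; V=0.000000+10.000000+3.333333=13.3333
k=2 src: inc=3.333333, refl=3.333333·-1.000000=-3.3333; V=10.000000+3.333333+-3.333333=10.0000
k=3 load: inc=-3.333333, refl=-3.333333·0.333333=-1.1111; V=13.333333+-3.333333+-1.111111=8.8889
k=4 src: inc=-1.111111, refl=-1.111111·-1.000000=1.1111; V=10.000000+-1.111111+1.111111=10.0000
k=5 load: inc=1.111111, refl=1.111111·0.333333=0.3704; V=8.888889+1.111111+0.370370=10.3704
k=6 src: inc=0.370370, refl=0.370370·-1.000000=-0.3704; V=10.000000+0.370370+-0.370370=10.0000
k=7 load: inc=-0.370370, refl=-0.370370·0.333333=-0.1235; V=10.370370+-0.370370+-0.123457=9.8765
k=8 src: inc=-0.123457, refl=-0.123457·-1.000000=0.1235; V=10.000000+-0.123457+0.123457=10.0000
k=9 load: inc=0.123457, refl=0.123457·0.333333=0.0412; V=9.876543+0.123457+0.041152=10.0412
k=10 src: inc=0.041152, refl=0.041152·-1.000000=-0.0412; V=10.000000+0.041152+-0.041152=10.0000

0 0 source 10.0000
1 5 load 13.3333
2 10 source 10.0000
3 15 load 8.8889
4 20 source 10.0000
5 25 load 10.3704
6 30 source 10.0000
7 35 load 9.8765
8 40 source 10.0000
9 45 load 10.0412
10 50 source 10.0000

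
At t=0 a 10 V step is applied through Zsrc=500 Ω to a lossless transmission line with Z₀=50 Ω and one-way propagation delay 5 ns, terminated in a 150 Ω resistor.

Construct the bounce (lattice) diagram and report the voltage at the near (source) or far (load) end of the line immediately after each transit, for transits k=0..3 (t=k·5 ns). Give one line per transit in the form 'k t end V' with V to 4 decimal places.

0 0 source 0.9091
1 5 load 1.3636
2 10 source 1.7355
3 15 load 1.9215

Γ_L=0.500000, Γ_S=0.818182; launch V₁=10·50/550=0.909091
k=0 src: V=0.9091
k=1 load: inc=0.909091, refl=0.909091·0.500000=0.4545; V=0.000000+0.909091+0.454545=1.3636
k=2 src: inc=0.454545, refl=0.454545·0.818182=0.3719; V=0.909091+0.454545+0.371901=1.7355
k=3 load: inc=0.371901, refl=0.371901·0.500000=0.1860; V=1.363636+0.371901+0.185950=1.9215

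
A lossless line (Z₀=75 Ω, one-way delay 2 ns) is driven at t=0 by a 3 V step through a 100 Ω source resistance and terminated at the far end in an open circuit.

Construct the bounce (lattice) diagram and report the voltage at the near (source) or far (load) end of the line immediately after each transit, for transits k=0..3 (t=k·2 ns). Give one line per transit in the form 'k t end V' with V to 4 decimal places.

Γ_L=1.000000, Γ_S=0.142857; launch V₁=3·75/175=1.285714
k=0 src: V=1.2857
k=1 load: inc=1.285714, refl=1.285714·1.000000=1.2857; V=0.000000+1.285714+1.285714=2.5714
k=2 src: inc=1.285714, refl=1.285714·0.142857=0.1837; V=1.285714+1.285714+0.183673=2.7551
k=3 load: inc=0.183673, refl=0.183673·1.000000=0.1837; V=2.571429+0.183673+0.183673=2.9388

0 0 source 1.2857
1 2 load 2.5714
2 4 source 2.7551
3 6 load 2.9388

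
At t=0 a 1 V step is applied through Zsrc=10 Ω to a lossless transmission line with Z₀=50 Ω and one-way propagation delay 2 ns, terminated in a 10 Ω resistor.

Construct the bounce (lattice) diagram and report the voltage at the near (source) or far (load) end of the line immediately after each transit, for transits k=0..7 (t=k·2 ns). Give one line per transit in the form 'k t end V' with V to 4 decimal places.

0 0 source 0.8333
1 2 load 0.2778
2 4 source 0.6481
3 6 load 0.4012
4 8 source 0.5658
5 10 load 0.4561
6 12 source 0.5293
7 14 load 0.4805

Γ_L=-0.666667, Γ_S=-0.666667; launch V₁=1·50/60=0.833333
k=0 src: V=0.8333
k=1 load: inc=0.833333, refl=0.833333·-0.666667=-0.5556; V=0.000000+0.833333+-0.555556=0.2778
k=2 src: inc=-0.555556, refl=-0.555556·-0.666667=0.3704; V=0.833333+-0.555556+0.370370=0.6481
k=3 load: inc=0.370370, refl=0.370370·-0.666667=-0.2469; V=0.277778+0.370370+-0.246914=0.4012
k=4 src: inc=-0.246914, refl=-0.246914·-0.666667=0.1646; V=0.648148+-0.246914+0.164609=0.5658
k=5 load: inc=0.164609, refl=0.164609·-0.666667=-0.1097; V=0.401235+0.164609+-0.109739=0.4561
k=6 src: inc=-0.109739, refl=-0.109739·-0.666667=0.0732; V=0.565844+-0.109739+0.073160=0.5293
k=7 load: inc=0.073160, refl=0.073160·-0.666667=-0.0488; V=0.456104+0.073160+-0.048773=0.4805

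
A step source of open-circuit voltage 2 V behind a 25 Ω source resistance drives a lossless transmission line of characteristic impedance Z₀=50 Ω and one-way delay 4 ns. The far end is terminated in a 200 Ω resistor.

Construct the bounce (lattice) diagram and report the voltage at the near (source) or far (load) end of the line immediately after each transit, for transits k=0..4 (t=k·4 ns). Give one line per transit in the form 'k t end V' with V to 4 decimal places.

Γ_L=0.600000, Γ_S=-0.333333; launch V₁=2·50/75=1.333333
k=0 src: V=1.3333
k=1 load: inc=1.333333, refl=1.333333·0.600000=0.8000; V=0.000000+1.333333+0.800000=2.1333
k=2 src: inc=0.800000, refl=0.800000·-0.333333=-0.2667; V=1.333333+0.800000+-0.266667=1.8667
k=3 load: inc=-0.266667, refl=-0.266667·0.600000=-0.1600; V=2.133333+-0.266667+-0.160000=1.7067
k=4 src: inc=-0.160000, refl=-0.160000·-0.333333=0.0533; V=1.866667+-0.160000+0.053333=1.7600

0 0 source 1.3333
1 4 load 2.1333
2 8 source 1.8667
3 12 load 1.7067
4 16 source 1.7600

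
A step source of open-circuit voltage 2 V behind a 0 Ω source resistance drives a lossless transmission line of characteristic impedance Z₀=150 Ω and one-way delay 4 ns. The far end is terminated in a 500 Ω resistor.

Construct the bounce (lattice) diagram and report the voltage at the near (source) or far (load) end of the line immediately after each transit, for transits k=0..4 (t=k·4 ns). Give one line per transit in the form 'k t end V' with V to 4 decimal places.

0 0 source 2.0000
1 4 load 3.0769
2 8 source 2.0000
3 12 load 1.4201
4 16 source 2.0000

Γ_L=0.538462, Γ_S=-1.000000; launch V₁=2·150/150=2.000000
k=0 src: V=2.0000
k=1 load: inc=2.000000, refl=2.000000·0.538462=1.0769; V=0.000000+2.000000+1.076923=3.0769
k=2 src: inc=1.076923, refl=1.076923·-1.000000=-1.0769; V=2.000000+1.076923+-1.076923=2.0000
k=3 load: inc=-1.076923, refl=-1.076923·0.538462=-0.5799; V=3.076923+-1.076923+-0.579882=1.4201
k=4 src: inc=-0.579882, refl=-0.579882·-1.000000=0.5799; V=2.000000+-0.579882+0.579882=2.0000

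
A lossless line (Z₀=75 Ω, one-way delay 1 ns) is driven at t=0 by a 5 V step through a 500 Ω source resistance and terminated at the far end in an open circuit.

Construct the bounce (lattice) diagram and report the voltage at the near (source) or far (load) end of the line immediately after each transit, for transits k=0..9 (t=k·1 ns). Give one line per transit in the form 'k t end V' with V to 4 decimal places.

0 0 source 0.6522
1 1 load 1.3043
2 2 source 1.7864
3 3 load 2.2684
4 4 source 2.6247
5 5 load 2.9810
6 6 source 3.2444
7 7 load 3.5077
8 8 source 3.7024
9 9 load 3.8970

Γ_L=1.000000, Γ_S=0.739130; launch V₁=5·75/575=0.652174
k=0 src: V=0.6522
k=1 load: inc=0.652174, refl=0.652174·1.000000=0.6522; V=0.000000+0.652174+0.652174=1.3043
k=2 src: inc=0.652174, refl=0.652174·0.739130=0.4820; V=0.652174+0.652174+0.482042=1.7864
k=3 load: inc=0.482042, refl=0.482042·1.000000=0.4820; V=1.304348+0.482042+0.482042=2.2684
k=4 src: inc=0.482042, refl=0.482042·0.739130=0.3563; V=1.786389+0.482042+0.356292=2.6247
k=5 load: inc=0.356292, refl=0.356292·1.000000=0.3563; V=2.268431+0.356292+0.356292=2.9810
k=6 src: inc=0.356292, refl=0.356292·0.739130=0.2633; V=2.624723+0.356292+0.263346=3.2444
k=7 load: inc=0.263346, refl=0.263346·1.000000=0.2633; V=2.981014+0.263346+0.263346=3.5077
k=8 src: inc=0.263346, refl=0.263346·0.739130=0.1946; V=3.244360+0.263346+0.194647=3.7024
k=9 load: inc=0.194647, refl=0.194647·1.000000=0.1946; V=3.507706+0.194647+0.194647=3.8970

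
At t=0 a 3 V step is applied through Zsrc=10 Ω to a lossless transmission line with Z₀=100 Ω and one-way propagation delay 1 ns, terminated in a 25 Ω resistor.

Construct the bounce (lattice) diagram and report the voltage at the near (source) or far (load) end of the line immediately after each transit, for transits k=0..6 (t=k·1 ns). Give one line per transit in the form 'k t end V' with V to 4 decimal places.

Γ_L=-0.600000, Γ_S=-0.818182; launch V₁=3·100/110=2.727273
k=0 src: V=2.7273
k=1 load: inc=2.727273, refl=2.727273·-0.600000=-1.6364; V=0.000000+2.727273+-1.636364=1.0909
k=2 src: inc=-1.636364, refl=-1.636364·-0.818182=1.3388; V=2.727273+-1.636364+1.338843=2.4298
k=3 load: inc=1.338843, refl=1.338843·-0.600000=-0.8033; V=1.090909+1.338843+-0.803306=1.6264
k=4 src: inc=-0.803306, refl=-0.803306·-0.818182=0.6573; V=2.429752+-0.803306+0.657250=2.2837
k=5 load: inc=0.657250, refl=0.657250·-0.600000=-0.3944; V=1.626446+0.657250+-0.394350=1.8893
k=6 src: inc=-0.394350, refl=-0.394350·-0.818182=0.3227; V=2.283696+-0.394350+0.322650=2.2120

0 0 source 2.7273
1 1 load 1.0909
2 2 source 2.4298
3 3 load 1.6264
4 4 source 2.2837
5 5 load 1.8893
6 6 source 2.2120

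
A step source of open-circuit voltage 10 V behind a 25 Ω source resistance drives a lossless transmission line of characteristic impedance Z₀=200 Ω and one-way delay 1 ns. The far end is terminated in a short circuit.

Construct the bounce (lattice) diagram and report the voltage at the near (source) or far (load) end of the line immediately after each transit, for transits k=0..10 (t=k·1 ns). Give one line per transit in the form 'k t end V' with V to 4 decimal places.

0 0 source 8.8889
1 1 load 0.0000
2 2 source 6.9136
3 3 load 0.0000
4 4 source 5.3772
5 5 load 0.0000
6 6 source 4.1823
7 7 load 0.0000
8 8 source 3.2529
9 9 load 0.0000
10 10 source 2.5300

Γ_L=-1.000000, Γ_S=-0.777778; launch V₁=10·200/225=8.888889
k=0 src: V=8.8889
k=1 load: inc=8.888889, refl=8.888889·-1.000000=-8.8889; V=0.000000+8.888889+-8.888889=0.0000
k=2 src: inc=-8.888889, refl=-8.888889·-0.777778=6.9136; V=8.888889+-8.888889+6.913580=6.9136
k=3 load: inc=6.913580, refl=6.913580·-1.000000=-6.9136; V=0.000000+6.913580+-6.913580=0.0000
k=4 src: inc=-6.913580, refl=-6.913580·-0.777778=5.3772; V=6.913580+-6.913580+5.377229=5.3772
k=5 load: inc=5.377229, refl=5.377229·-1.000000=-5.3772; V=0.000000+5.377229+-5.377229=0.0000
k=6 src: inc=-5.377229, refl=-5.377229·-0.777778=4.1823; V=5.377229+-5.377229+4.182289=4.1823
k=7 load: inc=4.182289, refl=4.182289·-1.000000=-4.1823; V=0.000000+4.182289+-4.182289=0.0000
k=8 src: inc=-4.182289, refl=-4.182289·-0.777778=3.2529; V=4.182289+-4.182289+3.252892=3.2529
k=9 load: inc=3.252892, refl=3.252892·-1.000000=-3.2529; V=0.000000+3.252892+-3.252892=0.0000
k=10 src: inc=-3.252892, refl=-3.252892·-0.777778=2.5300; V=3.252892+-3.252892+2.530027=2.5300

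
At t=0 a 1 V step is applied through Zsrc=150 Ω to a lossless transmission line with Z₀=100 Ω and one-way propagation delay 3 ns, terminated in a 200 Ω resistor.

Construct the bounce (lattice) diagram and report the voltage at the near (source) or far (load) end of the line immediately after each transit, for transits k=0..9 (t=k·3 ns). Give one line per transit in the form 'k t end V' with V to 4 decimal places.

0 0 source 0.4000
1 3 load 0.5333
2 6 source 0.5600
3 9 load 0.5689
4 12 source 0.5707
5 15 load 0.5713
6 18 source 0.5714
7 21 load 0.5714
8 24 source 0.5714
9 27 load 0.5714

Γ_L=0.333333, Γ_S=0.200000; launch V₁=1·100/250=0.400000
k=0 src: V=0.4000
k=1 load: inc=0.400000, refl=0.400000·0.333333=0.1333; V=0.000000+0.400000+0.133333=0.5333
k=2 src: inc=0.133333, refl=0.133333·0.200000=0.0267; V=0.400000+0.133333+0.026667=0.5600
k=3 load: inc=0.026667, refl=0.026667·0.333333=0.0089; V=0.533333+0.026667+0.008889=0.5689
k=4 src: inc=0.008889, refl=0.008889·0.200000=0.0018; V=0.560000+0.008889+0.001778=0.5707
k=5 load: inc=0.001778, refl=0.001778·0.333333=0.0006; V=0.568889+0.001778+0.000593=0.5713
k=6 src: inc=0.000593, refl=0.000593·0.200000=0.0001; V=0.570667+0.000593+0.000119=0.5714
k=7 load: inc=0.000119, refl=0.000119·0.333333=0.0000; V=0.571259+0.000119+0.000040=0.5714
k=8 src: inc=0.000040, refl=0.000040·0.200000=0.0000; V=0.571378+0.000040+0.000008=0.5714
k=9 load: inc=0.000008, refl=0.000008·0.333333=0.0000; V=0.571417+0.000008+0.000003=0.5714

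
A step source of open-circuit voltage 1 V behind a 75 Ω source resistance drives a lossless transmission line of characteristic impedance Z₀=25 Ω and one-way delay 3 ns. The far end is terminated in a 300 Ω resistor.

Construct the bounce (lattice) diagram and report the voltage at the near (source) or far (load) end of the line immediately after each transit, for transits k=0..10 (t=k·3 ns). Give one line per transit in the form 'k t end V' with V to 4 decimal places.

Γ_L=0.846154, Γ_S=0.500000; launch V₁=1·25/100=0.250000
k=0 src: V=0.2500
k=1 load: inc=0.250000, refl=0.250000·0.846154=0.2115; V=0.000000+0.250000+0.211538=0.4615
k=2 src: inc=0.211538, refl=0.211538·0.500000=0.1058; V=0.250000+0.211538+0.105769=0.5673
k=3 load: inc=0.105769, refl=0.105769·0.846154=0.0895; V=0.461538+0.105769+0.089497=0.6568
k=4 src: inc=0.089497, refl=0.089497·0.500000=0.0447; V=0.567308+0.089497+0.044749=0.7016
k=5 load: inc=0.044749, refl=0.044749·0.846154=0.0379; V=0.656805+0.044749+0.037864=0.7394
k=6 src: inc=0.037864, refl=0.037864·0.500000=0.0189; V=0.701553+0.037864+0.018932=0.7583
k=7 load: inc=0.018932, refl=0.018932·0.846154=0.0160; V=0.739417+0.018932+0.016019=0.7744
k=8 src: inc=0.016019, refl=0.016019·0.500000=0.0080; V=0.758349+0.016019+0.008010=0.7824
k=9 load: inc=0.008010, refl=0.008010·0.846154=0.0068; V=0.774369+0.008010+0.006777=0.7892
k=10 src: inc=0.006777, refl=0.006777·0.500000=0.0034; V=0.782379+0.006777+0.003389=0.7925

0 0 source 0.2500
1 3 load 0.4615
2 6 source 0.5673
3 9 load 0.6568
4 12 source 0.7016
5 15 load 0.7394
6 18 source 0.7583
7 21 load 0.7744
8 24 source 0.7824
9 27 load 0.7892
10 30 source 0.7925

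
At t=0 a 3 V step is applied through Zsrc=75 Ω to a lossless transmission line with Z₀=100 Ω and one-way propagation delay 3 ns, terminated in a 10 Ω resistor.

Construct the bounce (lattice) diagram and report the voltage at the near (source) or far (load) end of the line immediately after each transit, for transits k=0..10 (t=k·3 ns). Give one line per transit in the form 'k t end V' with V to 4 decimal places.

Γ_L=-0.818182, Γ_S=-0.142857; launch V₁=3·100/175=1.714286
k=0 src: V=1.7143
k=1 load: inc=1.714286, refl=1.714286·-0.818182=-1.4026; V=0.000000+1.714286+-1.402597=0.3117
k=2 src: inc=-1.402597, refl=-1.402597·-0.142857=0.2004; V=1.714286+-1.402597+0.200371=0.5121
k=3 load: inc=0.200371, refl=0.200371·-0.818182=-0.1639; V=0.311688+0.200371+-0.163940=0.3481
k=4 src: inc=-0.163940, refl=-0.163940·-0.142857=0.0234; V=0.512059+-0.163940+0.023420=0.3715
k=5 load: inc=0.023420, refl=0.023420·-0.818182=-0.0192; V=0.348119+0.023420+-0.019162=0.3524
k=6 src: inc=-0.019162, refl=-0.019162·-0.142857=0.0027; V=0.371539+-0.019162+0.002737=0.3551
k=7 load: inc=0.002737, refl=0.002737·-0.818182=-0.0022; V=0.352378+0.002737+-0.002240=0.3529
k=8 src: inc=-0.002240, refl=-0.002240·-0.142857=0.0003; V=0.355115+-0.002240+0.000320=0.3532
k=9 load: inc=0.000320, refl=0.000320·-0.818182=-0.0003; V=0.352875+0.000320+-0.000262=0.3529
k=10 src: inc=-0.000262, refl=-0.000262·-0.142857=0.0000; V=0.353195+-0.000262+0.000037=0.3530

0 0 source 1.7143
1 3 load 0.3117
2 6 source 0.5121
3 9 load 0.3481
4 12 source 0.3715
5 15 load 0.3524
6 18 source 0.3551
7 21 load 0.3529
8 24 source 0.3532
9 27 load 0.3529
10 30 source 0.3530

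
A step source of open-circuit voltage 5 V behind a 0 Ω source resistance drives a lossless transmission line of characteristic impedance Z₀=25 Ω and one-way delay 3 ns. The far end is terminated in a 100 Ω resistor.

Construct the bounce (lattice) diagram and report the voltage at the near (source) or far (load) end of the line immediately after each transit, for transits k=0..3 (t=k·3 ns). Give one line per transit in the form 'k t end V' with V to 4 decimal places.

Γ_L=0.600000, Γ_S=-1.000000; launch V₁=5·25/25=5.000000
k=0 src: V=5.0000
k=1 load: inc=5.000000, refl=5.000000·0.600000=3.0000; V=0.000000+5.000000+3.000000=8.0000
k=2 src: inc=3.000000, refl=3.000000·-1.000000=-3.0000; V=5.000000+3.000000+-3.000000=5.0000
k=3 load: inc=-3.000000, refl=-3.000000·0.600000=-1.8000; V=8.000000+-3.000000+-1.800000=3.2000

0 0 source 5.0000
1 3 load 8.0000
2 6 source 5.0000
3 9 load 3.2000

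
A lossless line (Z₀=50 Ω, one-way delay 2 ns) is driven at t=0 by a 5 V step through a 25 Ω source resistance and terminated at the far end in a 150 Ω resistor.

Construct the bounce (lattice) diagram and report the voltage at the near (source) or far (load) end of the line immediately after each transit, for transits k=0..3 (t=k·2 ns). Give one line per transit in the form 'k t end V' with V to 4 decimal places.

0 0 source 3.3333
1 2 load 5.0000
2 4 source 4.4444
3 6 load 4.1667

Γ_L=0.500000, Γ_S=-0.333333; launch V₁=5·50/75=3.333333
k=0 src: V=3.3333
k=1 load: inc=3.333333, refl=3.333333·0.500000=1.6667; V=0.000000+3.333333+1.666667=5.0000
k=2 src: inc=1.666667, refl=1.666667·-0.333333=-0.5556; V=3.333333+1.666667+-0.555556=4.4444
k=3 load: inc=-0.555556, refl=-0.555556·0.500000=-0.2778; V=5.000000+-0.555556+-0.277778=4.1667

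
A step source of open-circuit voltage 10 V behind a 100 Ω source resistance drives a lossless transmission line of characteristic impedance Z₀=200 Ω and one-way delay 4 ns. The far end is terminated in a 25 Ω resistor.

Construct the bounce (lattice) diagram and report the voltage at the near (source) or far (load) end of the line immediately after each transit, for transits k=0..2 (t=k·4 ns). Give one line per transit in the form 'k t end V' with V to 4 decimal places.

0 0 source 6.6667
1 4 load 1.4815
2 8 source 3.2099

Γ_L=-0.777778, Γ_S=-0.333333; launch V₁=10·200/300=6.666667
k=0 src: V=6.6667
k=1 load: inc=6.666667, refl=6.666667·-0.777778=-5.1852; V=0.000000+6.666667+-5.185185=1.4815
k=2 src: inc=-5.185185, refl=-5.185185·-0.333333=1.7284; V=6.666667+-5.185185+1.728395=3.2099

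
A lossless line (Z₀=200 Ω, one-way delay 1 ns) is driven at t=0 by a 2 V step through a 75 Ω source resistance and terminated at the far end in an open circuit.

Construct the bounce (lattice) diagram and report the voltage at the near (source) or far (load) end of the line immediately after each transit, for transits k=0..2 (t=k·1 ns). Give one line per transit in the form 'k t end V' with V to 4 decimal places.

Γ_L=1.000000, Γ_S=-0.454545; launch V₁=2·200/275=1.454545
k=0 src: V=1.4545
k=1 load: inc=1.454545, refl=1.454545·1.000000=1.4545; V=0.000000+1.454545+1.454545=2.9091
k=2 src: inc=1.454545, refl=1.454545·-0.454545=-0.6612; V=1.454545+1.454545+-0.661157=2.2479

0 0 source 1.4545
1 1 load 2.9091
2 2 source 2.2479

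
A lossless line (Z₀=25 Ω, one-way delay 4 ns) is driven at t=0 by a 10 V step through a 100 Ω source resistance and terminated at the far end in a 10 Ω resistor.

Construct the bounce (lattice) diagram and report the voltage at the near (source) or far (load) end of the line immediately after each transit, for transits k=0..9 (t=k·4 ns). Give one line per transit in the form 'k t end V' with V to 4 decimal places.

0 0 source 2.0000
1 4 load 1.1429
2 8 source 0.6286
3 12 load 0.8490
4 16 source 0.9812
5 20 load 0.9245
6 24 source 0.8905
7 28 load 0.9051
8 32 source 0.9139
9 36 load 0.9101

Γ_L=-0.428571, Γ_S=0.600000; launch V₁=10·25/125=2.000000
k=0 src: V=2.0000
k=1 load: inc=2.000000, refl=2.000000·-0.428571=-0.8571; V=0.000000+2.000000+-0.857143=1.1429
k=2 src: inc=-0.857143, refl=-0.857143·0.600000=-0.5143; V=2.000000+-0.857143+-0.514286=0.6286
k=3 load: inc=-0.514286, refl=-0.514286·-0.428571=0.2204; V=1.142857+-0.514286+0.220408=0.8490
k=4 src: inc=0.220408, refl=0.220408·0.600000=0.1322; V=0.628571+0.220408+0.132245=0.9812
k=5 load: inc=0.132245, refl=0.132245·-0.428571=-0.0567; V=0.848980+0.132245+-0.056676=0.9245
k=6 src: inc=-0.056676, refl=-0.056676·0.600000=-0.0340; V=0.981224+-0.056676+-0.034006=0.8905
k=7 load: inc=-0.034006, refl=-0.034006·-0.428571=0.0146; V=0.924548+-0.034006+0.014574=0.9051
k=8 src: inc=0.014574, refl=0.014574·0.600000=0.0087; V=0.890542+0.014574+0.008744=0.9139
k=9 load: inc=0.008744, refl=0.008744·-0.428571=-0.0037; V=0.905116+0.008744+-0.003748=0.9101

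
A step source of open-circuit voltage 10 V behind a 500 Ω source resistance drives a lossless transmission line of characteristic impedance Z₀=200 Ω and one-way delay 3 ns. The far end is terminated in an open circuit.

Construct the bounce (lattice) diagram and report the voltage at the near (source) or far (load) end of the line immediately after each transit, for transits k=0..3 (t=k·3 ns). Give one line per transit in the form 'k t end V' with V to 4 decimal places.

0 0 source 2.8571
1 3 load 5.7143
2 6 source 6.9388
3 9 load 8.1633

Γ_L=1.000000, Γ_S=0.428571; launch V₁=10·200/700=2.857143
k=0 src: V=2.8571
k=1 load: inc=2.857143, refl=2.857143·1.000000=2.8571; V=0.000000+2.857143+2.857143=5.7143
k=2 src: inc=2.857143, refl=2.857143·0.428571=1.2245; V=2.857143+2.857143+1.224490=6.9388
k=3 load: inc=1.224490, refl=1.224490·1.000000=1.2245; V=5.714286+1.224490+1.224490=8.1633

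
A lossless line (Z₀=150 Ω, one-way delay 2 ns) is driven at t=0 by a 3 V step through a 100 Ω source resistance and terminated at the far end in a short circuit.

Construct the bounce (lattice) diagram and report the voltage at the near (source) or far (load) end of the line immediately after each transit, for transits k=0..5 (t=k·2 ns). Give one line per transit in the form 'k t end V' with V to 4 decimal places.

Γ_L=-1.000000, Γ_S=-0.200000; launch V₁=3·150/250=1.800000
k=0 src: V=1.8000
k=1 load: inc=1.800000, refl=1.800000·-1.000000=-1.8000; V=0.000000+1.800000+-1.800000=0.0000
k=2 src: inc=-1.800000, refl=-1.800000·-0.200000=0.3600; V=1.800000+-1.800000+0.360000=0.3600
k=3 load: inc=0.360000, refl=0.360000·-1.000000=-0.3600; V=0.000000+0.360000+-0.360000=0.0000
k=4 src: inc=-0.360000, refl=-0.360000·-0.200000=0.0720; V=0.360000+-0.360000+0.072000=0.0720
k=5 load: inc=0.072000, refl=0.072000·-1.000000=-0.0720; V=0.000000+0.072000+-0.072000=0.0000

0 0 source 1.8000
1 2 load 0.0000
2 4 source 0.3600
3 6 load 0.0000
4 8 source 0.0720
5 10 load 0.0000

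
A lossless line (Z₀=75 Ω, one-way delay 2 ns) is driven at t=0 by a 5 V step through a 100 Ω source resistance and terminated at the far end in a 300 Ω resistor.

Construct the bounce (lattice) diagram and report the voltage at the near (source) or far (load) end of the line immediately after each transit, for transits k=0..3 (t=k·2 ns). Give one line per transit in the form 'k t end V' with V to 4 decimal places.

0 0 source 2.1429
1 2 load 3.4286
2 4 source 3.6122
3 6 load 3.7224

Γ_L=0.600000, Γ_S=0.142857; launch V₁=5·75/175=2.142857
k=0 src: V=2.1429
k=1 load: inc=2.142857, refl=2.142857·0.600000=1.2857; V=0.000000+2.142857+1.285714=3.4286
k=2 src: inc=1.285714, refl=1.285714·0.142857=0.1837; V=2.142857+1.285714+0.183673=3.6122
k=3 load: inc=0.183673, refl=0.183673·0.600000=0.1102; V=3.428571+0.183673+0.110204=3.7224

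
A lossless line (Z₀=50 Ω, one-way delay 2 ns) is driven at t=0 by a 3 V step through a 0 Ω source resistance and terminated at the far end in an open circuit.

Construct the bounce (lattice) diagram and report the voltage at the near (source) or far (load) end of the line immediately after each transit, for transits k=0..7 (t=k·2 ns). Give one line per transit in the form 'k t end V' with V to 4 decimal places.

Γ_L=1.000000, Γ_S=-1.000000; launch V₁=3·50/50=3.000000
k=0 src: V=3.0000
k=1 load: inc=3.000000, refl=3.000000·1.000000=3.0000; V=0.000000+3.000000+3.000000=6.0000
k=2 src: inc=3.000000, refl=3.000000·-1.000000=-3.0000; V=3.000000+3.000000+-3.000000=3.0000
k=3 load: inc=-3.000000, refl=-3.000000·1.000000=-3.0000; V=6.000000+-3.000000+-3.000000=0.0000
k=4 src: inc=-3.000000, refl=-3.000000·-1.000000=3.0000; V=3.000000+-3.000000+3.000000=3.0000
k=5 load: inc=3.000000, refl=3.000000·1.000000=3.0000; V=0.000000+3.000000+3.000000=6.0000
k=6 src: inc=3.000000, refl=3.000000·-1.000000=-3.0000; V=3.000000+3.000000+-3.000000=3.0000
k=7 load: inc=-3.000000, refl=-3.000000·1.000000=-3.0000; V=6.000000+-3.000000+-3.000000=0.0000

0 0 source 3.0000
1 2 load 6.0000
2 4 source 3.0000
3 6 load 0.0000
4 8 source 3.0000
5 10 load 6.0000
6 12 source 3.0000
7 14 load 0.0000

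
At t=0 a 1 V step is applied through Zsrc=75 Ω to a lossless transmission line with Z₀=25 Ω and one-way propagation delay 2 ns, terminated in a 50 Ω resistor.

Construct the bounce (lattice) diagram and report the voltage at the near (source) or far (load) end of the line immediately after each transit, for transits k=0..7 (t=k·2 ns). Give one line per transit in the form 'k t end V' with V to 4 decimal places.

Γ_L=0.333333, Γ_S=0.500000; launch V₁=1·25/100=0.250000
k=0 src: V=0.2500
k=1 load: inc=0.250000, refl=0.250000·0.333333=0.0833; V=0.000000+0.250000+0.083333=0.3333
k=2 src: inc=0.083333, refl=0.083333·0.500000=0.0417; V=0.250000+0.083333+0.041667=0.3750
k=3 load: inc=0.041667, refl=0.041667·0.333333=0.0139; V=0.333333+0.041667+0.013889=0.3889
k=4 src: inc=0.013889, refl=0.013889·0.500000=0.0069; V=0.375000+0.013889+0.006944=0.3958
k=5 load: inc=0.006944, refl=0.006944·0.333333=0.0023; V=0.388889+0.006944+0.002315=0.3981
k=6 src: inc=0.002315, refl=0.002315·0.500000=0.0012; V=0.395833+0.002315+0.001157=0.3993
k=7 load: inc=0.001157, refl=0.001157·0.333333=0.0004; V=0.398148+0.001157+0.000386=0.3997

0 0 source 0.2500
1 2 load 0.3333
2 4 source 0.3750
3 6 load 0.3889
4 8 source 0.3958
5 10 load 0.3981
6 12 source 0.3993
7 14 load 0.3997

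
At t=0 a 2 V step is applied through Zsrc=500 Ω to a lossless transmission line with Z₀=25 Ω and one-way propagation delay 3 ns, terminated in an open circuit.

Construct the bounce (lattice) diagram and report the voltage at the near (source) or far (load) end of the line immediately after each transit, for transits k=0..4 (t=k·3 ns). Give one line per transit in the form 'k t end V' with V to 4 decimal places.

Γ_L=1.000000, Γ_S=0.904762; launch V₁=2·25/525=0.095238
k=0 src: V=0.0952
k=1 load: inc=0.095238, refl=0.095238·1.000000=0.0952; V=0.000000+0.095238+0.095238=0.1905
k=2 src: inc=0.095238, refl=0.095238·0.904762=0.0862; V=0.095238+0.095238+0.086168=0.2766
k=3 load: inc=0.086168, refl=0.086168·1.000000=0.0862; V=0.190476+0.086168+0.086168=0.3628
k=4 src: inc=0.086168, refl=0.086168·0.904762=0.0780; V=0.276644+0.086168+0.077961=0.4408

0 0 source 0.0952
1 3 load 0.1905
2 6 source 0.2766
3 9 load 0.3628
4 12 source 0.4408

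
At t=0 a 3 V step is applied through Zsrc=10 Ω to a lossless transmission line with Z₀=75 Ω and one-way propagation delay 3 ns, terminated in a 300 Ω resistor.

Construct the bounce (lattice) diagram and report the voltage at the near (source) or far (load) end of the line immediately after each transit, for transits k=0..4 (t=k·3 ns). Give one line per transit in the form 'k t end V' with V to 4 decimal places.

0 0 source 2.6471
1 3 load 4.2353
2 6 source 3.0208
3 9 load 2.2920
4 12 source 2.8493

Γ_L=0.600000, Γ_S=-0.764706; launch V₁=3·75/85=2.647059
k=0 src: V=2.6471
k=1 load: inc=2.647059, refl=2.647059·0.600000=1.5882; V=0.000000+2.647059+1.588235=4.2353
k=2 src: inc=1.588235, refl=1.588235·-0.764706=-1.2145; V=2.647059+1.588235+-1.214533=3.0208
k=3 load: inc=-1.214533, refl=-1.214533·0.600000=-0.7287; V=4.235294+-1.214533+-0.728720=2.2920
k=4 src: inc=-0.728720, refl=-0.728720·-0.764706=0.5573; V=3.020761+-0.728720+0.557256=2.8493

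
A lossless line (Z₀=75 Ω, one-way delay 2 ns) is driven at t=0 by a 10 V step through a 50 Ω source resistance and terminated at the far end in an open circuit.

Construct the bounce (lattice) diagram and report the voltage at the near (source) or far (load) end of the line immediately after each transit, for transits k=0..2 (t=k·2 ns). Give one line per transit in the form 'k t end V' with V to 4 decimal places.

Γ_L=1.000000, Γ_S=-0.200000; launch V₁=10·75/125=6.000000
k=0 src: V=6.0000
k=1 load: inc=6.000000, refl=6.000000·1.000000=6.0000; V=0.000000+6.000000+6.000000=12.0000
k=2 src: inc=6.000000, refl=6.000000·-0.200000=-1.2000; V=6.000000+6.000000+-1.200000=10.8000

0 0 source 6.0000
1 2 load 12.0000
2 4 source 10.8000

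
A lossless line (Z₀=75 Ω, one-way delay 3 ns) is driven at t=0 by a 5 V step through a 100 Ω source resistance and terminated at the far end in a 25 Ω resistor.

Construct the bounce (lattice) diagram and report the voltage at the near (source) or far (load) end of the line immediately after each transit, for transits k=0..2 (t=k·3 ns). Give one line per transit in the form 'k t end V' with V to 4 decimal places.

0 0 source 2.1429
1 3 load 1.0714
2 6 source 0.9184

Γ_L=-0.500000, Γ_S=0.142857; launch V₁=5·75/175=2.142857
k=0 src: V=2.1429
k=1 load: inc=2.142857, refl=2.142857·-0.500000=-1.0714; V=0.000000+2.142857+-1.071429=1.0714
k=2 src: inc=-1.071429, refl=-1.071429·0.142857=-0.1531; V=2.142857+-1.071429+-0.153061=0.9184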